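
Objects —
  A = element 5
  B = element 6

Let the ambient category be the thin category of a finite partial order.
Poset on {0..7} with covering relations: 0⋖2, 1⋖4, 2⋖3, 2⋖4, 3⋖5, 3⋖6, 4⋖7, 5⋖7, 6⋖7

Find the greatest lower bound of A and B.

Common predecessors of 5,6: {0,2,3}
  0 <= 3
  2 <= 3
  3 <= 3
glb = 3

Answer: A∧B = 3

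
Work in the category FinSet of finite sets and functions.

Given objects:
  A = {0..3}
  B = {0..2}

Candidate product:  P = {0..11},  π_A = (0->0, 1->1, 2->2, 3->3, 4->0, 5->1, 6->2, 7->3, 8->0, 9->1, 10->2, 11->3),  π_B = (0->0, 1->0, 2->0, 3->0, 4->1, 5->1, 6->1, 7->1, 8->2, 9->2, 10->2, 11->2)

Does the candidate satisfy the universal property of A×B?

Answer: VALID PRODUCT

Derivation:
|A|·|B| = 4·3 = 12;  |P| = 12
Check the pairing map k ↦ (π_A(k), π_B(k)):
  0 -> (0,0)
  1 -> (1,0)
  2 -> (2,0)
  3 -> (3,0)
  4 -> (0,1)
  5 -> (1,1)
  6 -> (2,1)
  7 -> (3,1)
  8 -> (0,2)
  9 -> (1,2)
  10 -> (2,2)
  11 -> (3,2)
distinct pairs in image: 12 / 12 needed
  → bijection onto A×B; projections well-typed.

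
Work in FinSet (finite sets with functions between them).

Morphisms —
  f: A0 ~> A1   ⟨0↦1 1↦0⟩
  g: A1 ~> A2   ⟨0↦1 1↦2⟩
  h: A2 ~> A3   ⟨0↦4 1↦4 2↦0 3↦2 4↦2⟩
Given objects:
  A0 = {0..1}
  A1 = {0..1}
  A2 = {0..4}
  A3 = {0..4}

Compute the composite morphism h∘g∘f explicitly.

Answer: ⟨0↦0 1↦4⟩

Work:
  0 f~>1 g~>2 h~>0
  1 f~>0 g~>1 h~>4
⟦path⟧: ⟨0↦0 1↦4⟩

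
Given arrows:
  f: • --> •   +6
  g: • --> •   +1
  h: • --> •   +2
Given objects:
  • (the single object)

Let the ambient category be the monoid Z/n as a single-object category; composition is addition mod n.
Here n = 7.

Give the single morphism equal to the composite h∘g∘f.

Answer: +2

Derivation:
  0 +6≡6 +1≡0 +2≡2  (mod 7)
⟦path⟧: +2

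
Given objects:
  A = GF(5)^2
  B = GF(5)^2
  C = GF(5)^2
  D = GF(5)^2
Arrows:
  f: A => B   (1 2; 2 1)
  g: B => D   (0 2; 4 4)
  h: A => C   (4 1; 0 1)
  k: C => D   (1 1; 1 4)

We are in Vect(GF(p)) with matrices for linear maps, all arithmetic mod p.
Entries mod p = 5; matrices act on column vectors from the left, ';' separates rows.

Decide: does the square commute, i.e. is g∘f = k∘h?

Answer: DOES NOT COMMUTE

Work:
Path 1 = f;g:
  e0=⟨1,0⟩ f=>⟨1,2⟩ g=>⟨4,2⟩
  e1=⟨0,1⟩ f=>⟨2,1⟩ g=>⟨2,2⟩
  result₁ = (4 2; 2 2)
Path 2 = h;k:
  e0=⟨1,0⟩ h=>⟨4,0⟩ k=>⟨4,4⟩
  e1=⟨0,1⟩ h=>⟨1,1⟩ k=>⟨2,0⟩
  result₂ = (4 2; 4 0)
Equal? differ; not commutative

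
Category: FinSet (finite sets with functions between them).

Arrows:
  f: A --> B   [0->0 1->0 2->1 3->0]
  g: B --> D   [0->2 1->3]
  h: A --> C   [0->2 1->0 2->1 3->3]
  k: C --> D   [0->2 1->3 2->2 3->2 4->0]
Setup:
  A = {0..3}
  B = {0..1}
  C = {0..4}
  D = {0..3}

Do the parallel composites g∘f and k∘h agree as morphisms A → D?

1) trace f;g:
  0 f-->0 g-->2
  1 f-->0 g-->2
  2 f-->1 g-->3
  3 f-->0 g-->2
  composite₁ = [0->2 1->2 2->3 3->2]
2) trace h;k:
  0 h-->2 k-->2
  1 h-->0 k-->2
  2 h-->1 k-->3
  3 h-->3 k-->2
  composite₂ = [0->2 1->2 2->3 3->2]
Equal? YES — commutes

Answer: COMMUTES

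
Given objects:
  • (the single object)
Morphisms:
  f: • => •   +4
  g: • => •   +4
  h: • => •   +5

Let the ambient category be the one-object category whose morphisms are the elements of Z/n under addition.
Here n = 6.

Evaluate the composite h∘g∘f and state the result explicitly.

  0 +4≡4 +4≡2 +5≡1  (mod 6)
⟦path⟧: +1

Answer: +1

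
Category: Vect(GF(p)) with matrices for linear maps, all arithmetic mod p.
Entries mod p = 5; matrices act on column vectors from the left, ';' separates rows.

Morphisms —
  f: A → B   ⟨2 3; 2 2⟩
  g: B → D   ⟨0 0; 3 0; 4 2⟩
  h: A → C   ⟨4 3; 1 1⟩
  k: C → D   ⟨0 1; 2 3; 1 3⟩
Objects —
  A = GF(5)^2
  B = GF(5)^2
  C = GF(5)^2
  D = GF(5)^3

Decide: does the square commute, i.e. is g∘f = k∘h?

1) trace f;g:
  e0=⟨1,0⟩ f→⟨2,2⟩ g→⟨0,1,2⟩
  e1=⟨0,1⟩ f→⟨3,2⟩ g→⟨0,4,1⟩
  ⟦path⟧₁ = ⟨0 0; 1 4; 2 1⟩
2) trace h;k:
  e0=⟨1,0⟩ h→⟨4,1⟩ k→⟨1,1,2⟩
  e1=⟨0,1⟩ h→⟨3,1⟩ k→⟨1,4,1⟩
  ⟦path⟧₂ = ⟨1 1; 1 4; 2 1⟩
Equal? differ; not commutative

Answer: DOES NOT COMMUTE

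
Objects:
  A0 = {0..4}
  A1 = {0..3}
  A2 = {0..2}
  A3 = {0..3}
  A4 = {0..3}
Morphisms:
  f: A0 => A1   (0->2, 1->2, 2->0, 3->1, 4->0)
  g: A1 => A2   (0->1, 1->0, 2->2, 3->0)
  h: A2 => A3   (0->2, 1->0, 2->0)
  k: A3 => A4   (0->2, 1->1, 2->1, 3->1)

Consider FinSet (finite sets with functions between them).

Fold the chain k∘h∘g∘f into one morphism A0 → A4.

Answer: (0->2, 1->2, 2->2, 3->1, 4->2)

Derivation:
  0 f=>2 g=>2 h=>0 k=>2
  1 f=>2 g=>2 h=>0 k=>2
  2 f=>0 g=>1 h=>0 k=>2
  3 f=>1 g=>0 h=>2 k=>1
  4 f=>0 g=>1 h=>0 k=>2
result: (0->2, 1->2, 2->2, 3->1, 4->2)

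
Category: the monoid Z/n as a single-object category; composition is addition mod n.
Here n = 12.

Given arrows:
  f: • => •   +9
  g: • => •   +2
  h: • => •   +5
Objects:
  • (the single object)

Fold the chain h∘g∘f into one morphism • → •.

  0 +9≡9 +2≡11 +5≡4  (mod 12)
composite: +4

Answer: +4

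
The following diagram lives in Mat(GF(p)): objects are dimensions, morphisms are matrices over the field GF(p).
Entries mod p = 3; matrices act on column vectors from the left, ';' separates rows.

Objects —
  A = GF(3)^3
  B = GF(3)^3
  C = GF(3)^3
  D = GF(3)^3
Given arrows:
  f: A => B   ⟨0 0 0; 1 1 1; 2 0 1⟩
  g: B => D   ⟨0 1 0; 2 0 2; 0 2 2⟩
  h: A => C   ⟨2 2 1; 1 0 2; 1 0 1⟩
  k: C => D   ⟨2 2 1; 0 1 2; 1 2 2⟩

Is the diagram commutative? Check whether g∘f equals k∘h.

Path 1 = f;g:
  e0=⟨1,0,0⟩ f=>⟨0,1,2⟩ g=>⟨1,1,0⟩
  e1=⟨0,1,0⟩ f=>⟨0,1,0⟩ g=>⟨1,0,2⟩
  e2=⟨0,0,1⟩ f=>⟨0,1,1⟩ g=>⟨1,2,1⟩
  ⟦path⟧₁ = ⟨1 1 1; 1 0 2; 0 2 1⟩
Path 2 = h;k:
  e0=⟨1,0,0⟩ h=>⟨2,1,1⟩ k=>⟨1,0,0⟩
  e1=⟨0,1,0⟩ h=>⟨2,0,0⟩ k=>⟨1,0,2⟩
  e2=⟨0,0,1⟩ h=>⟨1,2,1⟩ k=>⟨1,1,1⟩
  ⟦path⟧₂ = ⟨1 1 1; 0 0 1; 0 2 1⟩
Equal? differ; not commutative

Answer: DOES NOT COMMUTE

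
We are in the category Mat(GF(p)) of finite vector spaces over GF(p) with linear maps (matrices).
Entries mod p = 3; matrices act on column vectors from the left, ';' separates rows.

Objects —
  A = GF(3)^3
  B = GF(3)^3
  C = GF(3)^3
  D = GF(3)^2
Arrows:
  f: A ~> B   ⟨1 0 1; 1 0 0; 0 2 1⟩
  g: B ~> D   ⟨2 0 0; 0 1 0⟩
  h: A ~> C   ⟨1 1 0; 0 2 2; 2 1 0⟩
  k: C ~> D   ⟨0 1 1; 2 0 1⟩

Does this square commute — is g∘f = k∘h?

1) trace f;g:
  e0=⟨1,0,0⟩ f~>⟨1,1,0⟩ g~>⟨2,1⟩
  e1=⟨0,1,0⟩ f~>⟨0,0,2⟩ g~>⟨0,0⟩
  e2=⟨0,0,1⟩ f~>⟨1,0,1⟩ g~>⟨2,0⟩
  ⟦path⟧₁ = ⟨2 0 2; 1 0 0⟩
2) trace h;k:
  e0=⟨1,0,0⟩ h~>⟨1,0,2⟩ k~>⟨2,1⟩
  e1=⟨0,1,0⟩ h~>⟨1,2,1⟩ k~>⟨0,0⟩
  e2=⟨0,0,1⟩ h~>⟨0,2,0⟩ k~>⟨2,0⟩
  ⟦path⟧₂ = ⟨2 0 2; 1 0 0⟩
Equal? equal; square commutes

Answer: COMMUTES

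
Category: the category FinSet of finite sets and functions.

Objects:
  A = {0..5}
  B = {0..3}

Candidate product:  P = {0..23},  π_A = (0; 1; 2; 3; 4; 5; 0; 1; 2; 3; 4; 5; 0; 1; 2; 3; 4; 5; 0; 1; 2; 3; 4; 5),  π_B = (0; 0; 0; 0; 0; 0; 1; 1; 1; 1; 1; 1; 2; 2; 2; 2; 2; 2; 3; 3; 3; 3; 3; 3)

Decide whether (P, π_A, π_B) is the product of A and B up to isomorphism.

Answer: VALID PRODUCT

Derivation:
|A|·|B| = 6·4 = 24;  |P| = 24
Check the pairing map k ↦ (π_A(k), π_B(k)):
  0 : (0,0)
  1 : (1,0)
  2 : (2,0)
  3 : (3,0)
  4 : (4,0)
  5 : (5,0)
  6 : (0,1)
  7 : (1,1)
  8 : (2,1)
  9 : (3,1)
  10 : (4,1)
  11 : (5,1)
  12 : (0,2)
  13 : (1,2)
  14 : (2,2)
  15 : (3,2)
  16 : (4,2)
  17 : (5,2)
  18 : (0,3)
  19 : (1,3)
  20 : (2,3)
  21 : (3,3)
  22 : (4,3)
  23 : (5,3)
distinct pairs in image: 24 / 24 needed
  → bijection onto A×B; projections well-typed.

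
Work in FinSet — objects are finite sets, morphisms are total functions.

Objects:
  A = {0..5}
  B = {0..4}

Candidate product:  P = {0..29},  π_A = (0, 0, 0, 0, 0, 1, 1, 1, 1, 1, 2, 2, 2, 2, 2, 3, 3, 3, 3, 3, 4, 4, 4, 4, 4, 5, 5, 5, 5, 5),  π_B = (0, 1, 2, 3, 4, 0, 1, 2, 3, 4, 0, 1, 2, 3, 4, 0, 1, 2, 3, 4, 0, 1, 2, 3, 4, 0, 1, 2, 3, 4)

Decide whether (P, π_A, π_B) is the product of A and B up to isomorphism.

|A|·|B| = 6·5 = 30;  |P| = 30
Check the pairing map k ↦ (π_A(k), π_B(k)):
  0 ↦ (0,0)
  1 ↦ (0,1)
  2 ↦ (0,2)
  3 ↦ (0,3)
  4 ↦ (0,4)
  5 ↦ (1,0)
  6 ↦ (1,1)
  7 ↦ (1,2)
  8 ↦ (1,3)
  9 ↦ (1,4)
  10 ↦ (2,0)
  11 ↦ (2,1)
  12 ↦ (2,2)
  13 ↦ (2,3)
  14 ↦ (2,4)
  15 ↦ (3,0)
  16 ↦ (3,1)
  17 ↦ (3,2)
  18 ↦ (3,3)
  19 ↦ (3,4)
  20 ↦ (4,0)
  21 ↦ (4,1)
  22 ↦ (4,2)
  23 ↦ (4,3)
  24 ↦ (4,4)
  25 ↦ (5,0)
  26 ↦ (5,1)
  27 ↦ (5,2)
  28 ↦ (5,3)
  29 ↦ (5,4)
distinct pairs in image: 30 / 30 needed
  → bijection onto A×B; projections well-typed.

Answer: VALID PRODUCT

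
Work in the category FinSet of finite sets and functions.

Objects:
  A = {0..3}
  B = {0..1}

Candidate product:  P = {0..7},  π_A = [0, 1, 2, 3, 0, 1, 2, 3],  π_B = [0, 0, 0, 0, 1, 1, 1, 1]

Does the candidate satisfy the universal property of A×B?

|A|·|B| = 4·2 = 8;  |P| = 8
Check the pairing map k ↦ (π_A(k), π_B(k)):
  0 -> (0,0)
  1 -> (1,0)
  2 -> (2,0)
  3 -> (3,0)
  4 -> (0,1)
  5 -> (1,1)
  6 -> (2,1)
  7 -> (3,1)
distinct pairs in image: 8 / 8 needed
  → bijection onto A×B; projections well-typed.

Answer: VALID PRODUCT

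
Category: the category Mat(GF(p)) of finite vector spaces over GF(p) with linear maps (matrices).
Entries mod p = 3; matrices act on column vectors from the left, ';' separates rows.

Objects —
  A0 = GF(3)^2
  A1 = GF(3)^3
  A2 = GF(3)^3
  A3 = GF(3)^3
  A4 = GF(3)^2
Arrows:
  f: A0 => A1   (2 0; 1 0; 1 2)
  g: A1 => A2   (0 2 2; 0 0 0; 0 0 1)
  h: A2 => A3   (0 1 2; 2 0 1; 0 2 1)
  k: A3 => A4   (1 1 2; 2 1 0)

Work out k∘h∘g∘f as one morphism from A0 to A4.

  e0=⟨1,0⟩ f=>⟨2,1,1⟩ g=>⟨1,0,1⟩ h=>⟨2,0,1⟩ k=>⟨1,1⟩
  e1=⟨0,1⟩ f=>⟨0,0,2⟩ g=>⟨1,0,2⟩ h=>⟨1,1,2⟩ k=>⟨0,0⟩
⟦path⟧: (1 0; 1 0)

Answer: (1 0; 1 0)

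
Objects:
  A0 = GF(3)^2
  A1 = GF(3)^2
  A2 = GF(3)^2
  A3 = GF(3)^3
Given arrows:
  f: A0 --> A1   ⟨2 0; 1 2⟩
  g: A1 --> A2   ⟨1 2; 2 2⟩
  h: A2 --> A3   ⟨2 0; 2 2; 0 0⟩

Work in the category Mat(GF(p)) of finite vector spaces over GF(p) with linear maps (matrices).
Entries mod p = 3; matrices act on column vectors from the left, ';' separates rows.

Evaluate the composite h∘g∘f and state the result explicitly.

Answer: ⟨2 2; 2 1; 0 0⟩

Trace:
  e0=(1,0) f-->(2,1) g-->(1,0) h-->(2,2,0)
  e1=(0,1) f-->(0,2) g-->(1,1) h-->(2,1,0)
⟦path⟧: ⟨2 2; 2 1; 0 0⟩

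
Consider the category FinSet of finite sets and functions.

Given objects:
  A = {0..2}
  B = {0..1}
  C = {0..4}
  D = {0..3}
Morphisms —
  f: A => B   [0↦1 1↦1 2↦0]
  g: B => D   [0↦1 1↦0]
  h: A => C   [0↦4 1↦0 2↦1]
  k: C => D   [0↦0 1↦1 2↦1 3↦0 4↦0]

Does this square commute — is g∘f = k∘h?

Answer: COMMUTES

Work:
1) trace f;g:
  0 f=>1 g=>0
  1 f=>1 g=>0
  2 f=>0 g=>1
  result₁ = [0↦0 1↦0 2↦1]
2) trace h;k:
  0 h=>4 k=>0
  1 h=>0 k=>0
  2 h=>1 k=>1
  result₂ = [0↦0 1↦0 2↦1]
Equal? same morphism ✓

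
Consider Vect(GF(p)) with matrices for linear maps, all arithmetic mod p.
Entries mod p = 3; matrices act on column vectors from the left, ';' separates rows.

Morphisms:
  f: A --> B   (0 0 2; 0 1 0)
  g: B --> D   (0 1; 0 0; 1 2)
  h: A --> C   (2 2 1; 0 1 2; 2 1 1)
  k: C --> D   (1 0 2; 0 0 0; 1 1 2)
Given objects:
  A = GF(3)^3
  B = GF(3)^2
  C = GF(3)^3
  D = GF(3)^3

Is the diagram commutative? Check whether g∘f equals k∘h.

Path 1 = f;g:
  e0=[1,0,0] f-->[0,0] g-->[0,0,0]
  e1=[0,1,0] f-->[0,1] g-->[1,0,2]
  e2=[0,0,1] f-->[2,0] g-->[0,0,2]
  result₁ = (0 1 0; 0 0 0; 0 2 2)
Path 2 = h;k:
  e0=[1,0,0] h-->[2,0,2] k-->[0,0,0]
  e1=[0,1,0] h-->[2,1,1] k-->[1,0,2]
  e2=[0,0,1] h-->[1,2,1] k-->[0,0,2]
  result₂ = (0 1 0; 0 0 0; 0 2 2)
Equal? YES — commutes

Answer: COMMUTES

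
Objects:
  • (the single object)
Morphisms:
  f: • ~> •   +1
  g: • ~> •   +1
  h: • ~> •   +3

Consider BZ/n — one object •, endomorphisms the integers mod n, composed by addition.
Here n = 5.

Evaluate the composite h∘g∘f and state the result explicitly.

Answer: +0

Derivation:
  0 +1≡1 +1≡2 +3≡0  (mod 5)
result: +0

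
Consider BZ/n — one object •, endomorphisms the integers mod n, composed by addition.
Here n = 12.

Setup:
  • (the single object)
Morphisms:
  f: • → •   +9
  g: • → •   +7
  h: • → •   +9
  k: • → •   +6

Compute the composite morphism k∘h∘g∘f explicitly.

Answer: +7

Work:
  0 +9≡9 +7≡4 +9≡1 +6≡7  (mod 12)
composite: +7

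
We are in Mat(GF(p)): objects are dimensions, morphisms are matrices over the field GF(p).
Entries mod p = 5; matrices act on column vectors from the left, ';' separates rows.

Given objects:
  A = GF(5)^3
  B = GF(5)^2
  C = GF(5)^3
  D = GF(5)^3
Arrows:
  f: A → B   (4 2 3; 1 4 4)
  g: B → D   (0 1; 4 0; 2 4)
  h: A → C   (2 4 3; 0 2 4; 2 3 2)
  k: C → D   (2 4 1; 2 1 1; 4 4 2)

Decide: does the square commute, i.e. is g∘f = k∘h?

Answer: COMMUTES

Derivation:
Along f;g (path 1):
  e0=(1,0,0) f→(4,1) g→(1,1,2)
  e1=(0,1,0) f→(2,4) g→(4,3,0)
  e2=(0,0,1) f→(3,4) g→(4,2,2)
  ⟦path⟧₁ = (1 4 4; 1 3 2; 2 0 2)
Along h;k (path 2):
  e0=(1,0,0) h→(2,0,2) k→(1,1,2)
  e1=(0,1,0) h→(4,2,3) k→(4,3,0)
  e2=(0,0,1) h→(3,4,2) k→(4,2,2)
  ⟦path⟧₂ = (1 4 4; 1 3 2; 2 0 2)
Equal? same morphism ✓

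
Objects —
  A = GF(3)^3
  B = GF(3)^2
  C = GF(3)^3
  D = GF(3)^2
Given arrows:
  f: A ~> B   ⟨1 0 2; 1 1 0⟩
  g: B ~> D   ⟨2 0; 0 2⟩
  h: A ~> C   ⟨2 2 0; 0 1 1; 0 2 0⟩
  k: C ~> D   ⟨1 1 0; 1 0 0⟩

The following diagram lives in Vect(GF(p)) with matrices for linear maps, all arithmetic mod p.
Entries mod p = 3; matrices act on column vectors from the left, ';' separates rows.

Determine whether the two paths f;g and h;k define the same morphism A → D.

Answer: COMMUTES

Derivation:
1) trace f;g:
  e0=⟨1,0,0⟩ f~>⟨1,1⟩ g~>⟨2,2⟩
  e1=⟨0,1,0⟩ f~>⟨0,1⟩ g~>⟨0,2⟩
  e2=⟨0,0,1⟩ f~>⟨2,0⟩ g~>⟨1,0⟩
  ⟦path⟧₁ = ⟨2 0 1; 2 2 0⟩
2) trace h;k:
  e0=⟨1,0,0⟩ h~>⟨2,0,0⟩ k~>⟨2,2⟩
  e1=⟨0,1,0⟩ h~>⟨2,1,2⟩ k~>⟨0,2⟩
  e2=⟨0,0,1⟩ h~>⟨0,1,0⟩ k~>⟨1,0⟩
  ⟦path⟧₂ = ⟨2 0 1; 2 2 0⟩
Equal? YES — commutes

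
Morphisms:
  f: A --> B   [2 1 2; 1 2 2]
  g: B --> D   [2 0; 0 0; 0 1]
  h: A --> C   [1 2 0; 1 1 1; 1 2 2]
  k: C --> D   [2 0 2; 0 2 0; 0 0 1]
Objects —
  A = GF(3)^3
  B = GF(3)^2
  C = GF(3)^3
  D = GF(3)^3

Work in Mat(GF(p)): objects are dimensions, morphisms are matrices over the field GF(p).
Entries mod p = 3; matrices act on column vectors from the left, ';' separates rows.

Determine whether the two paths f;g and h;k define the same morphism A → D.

Along f;g (path 1):
  e0=⟨1,0,0⟩ f-->⟨2,1⟩ g-->⟨1,0,1⟩
  e1=⟨0,1,0⟩ f-->⟨1,2⟩ g-->⟨2,0,2⟩
  e2=⟨0,0,1⟩ f-->⟨2,2⟩ g-->⟨1,0,2⟩
  result₁ = [1 2 1; 0 0 0; 1 2 2]
Along h;k (path 2):
  e0=⟨1,0,0⟩ h-->⟨1,1,1⟩ k-->⟨1,2,1⟩
  e1=⟨0,1,0⟩ h-->⟨2,1,2⟩ k-->⟨2,2,2⟩
  e2=⟨0,0,1⟩ h-->⟨0,1,2⟩ k-->⟨1,2,2⟩
  result₂ = [1 2 1; 2 2 2; 1 2 2]
Equal? differ; not commutative

Answer: DOES NOT COMMUTE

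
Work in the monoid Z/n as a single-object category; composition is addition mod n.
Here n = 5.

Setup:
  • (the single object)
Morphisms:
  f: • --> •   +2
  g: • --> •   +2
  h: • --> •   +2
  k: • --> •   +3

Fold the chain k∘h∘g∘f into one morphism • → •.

  0 +2≡2 +2≡4 +2≡1 +3≡4  (mod 5)
result: +4

Answer: +4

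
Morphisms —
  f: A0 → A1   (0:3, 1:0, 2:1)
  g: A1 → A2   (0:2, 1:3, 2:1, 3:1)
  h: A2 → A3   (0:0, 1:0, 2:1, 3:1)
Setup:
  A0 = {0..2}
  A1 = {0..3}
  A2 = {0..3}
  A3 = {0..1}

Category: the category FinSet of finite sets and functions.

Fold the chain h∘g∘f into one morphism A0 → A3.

  0 f→3 g→1 h→0
  1 f→0 g→2 h→1
  2 f→1 g→3 h→1
⟦path⟧: (0:0, 1:1, 2:1)

Answer: (0:0, 1:1, 2:1)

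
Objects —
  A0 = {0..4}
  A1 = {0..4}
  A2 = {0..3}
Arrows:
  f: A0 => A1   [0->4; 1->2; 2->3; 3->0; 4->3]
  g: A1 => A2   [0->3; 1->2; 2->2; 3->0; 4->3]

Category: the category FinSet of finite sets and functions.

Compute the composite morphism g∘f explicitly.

Answer: [0->3; 1->2; 2->0; 3->3; 4->0]

Trace:
  0 f=>4 g=>3
  1 f=>2 g=>2
  2 f=>3 g=>0
  3 f=>0 g=>3
  4 f=>3 g=>0
⟦path⟧: [0->3; 1->2; 2->0; 3->3; 4->0]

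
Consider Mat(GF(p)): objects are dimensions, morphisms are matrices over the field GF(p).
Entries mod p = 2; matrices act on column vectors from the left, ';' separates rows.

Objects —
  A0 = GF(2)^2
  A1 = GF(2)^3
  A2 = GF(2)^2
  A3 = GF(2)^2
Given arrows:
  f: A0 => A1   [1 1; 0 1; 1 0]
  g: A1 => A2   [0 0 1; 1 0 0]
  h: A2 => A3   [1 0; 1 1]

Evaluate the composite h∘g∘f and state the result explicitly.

Answer: [1 0; 0 1]

Work:
  e0=⟨1,0⟩ f=>⟨1,0,1⟩ g=>⟨1,1⟩ h=>⟨1,0⟩
  e1=⟨0,1⟩ f=>⟨1,1,0⟩ g=>⟨0,1⟩ h=>⟨0,1⟩
composite: [1 0; 0 1]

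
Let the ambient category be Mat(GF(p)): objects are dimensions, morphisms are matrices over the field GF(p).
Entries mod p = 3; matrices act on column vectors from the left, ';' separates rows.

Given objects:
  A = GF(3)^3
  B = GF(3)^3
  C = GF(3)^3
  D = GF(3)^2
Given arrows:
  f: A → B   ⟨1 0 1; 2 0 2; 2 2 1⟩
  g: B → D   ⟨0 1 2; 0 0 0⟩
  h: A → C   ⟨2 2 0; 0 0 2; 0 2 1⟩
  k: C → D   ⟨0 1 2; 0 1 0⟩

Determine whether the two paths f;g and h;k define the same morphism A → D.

Path 1 = f;g:
  e0=[1,0,0] f→[1,2,2] g→[0,0]
  e1=[0,1,0] f→[0,0,2] g→[1,0]
  e2=[0,0,1] f→[1,2,1] g→[1,0]
  composite₁ = ⟨0 1 1; 0 0 0⟩
Path 2 = h;k:
  e0=[1,0,0] h→[2,0,0] k→[0,0]
  e1=[0,1,0] h→[2,0,2] k→[1,0]
  e2=[0,0,1] h→[0,2,1] k→[1,2]
  composite₂ = ⟨0 1 1; 0 0 2⟩
Equal? NO — does not commute

Answer: DOES NOT COMMUTE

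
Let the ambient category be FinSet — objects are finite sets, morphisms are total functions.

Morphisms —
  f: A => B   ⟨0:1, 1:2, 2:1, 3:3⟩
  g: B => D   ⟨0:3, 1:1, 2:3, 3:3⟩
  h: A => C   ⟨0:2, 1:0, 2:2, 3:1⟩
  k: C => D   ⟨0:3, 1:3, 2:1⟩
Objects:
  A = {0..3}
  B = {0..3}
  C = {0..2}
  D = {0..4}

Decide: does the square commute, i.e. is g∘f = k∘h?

Answer: COMMUTES

Trace:
Path 1 = f;g:
  0 f=>1 g=>1
  1 f=>2 g=>3
  2 f=>1 g=>1
  3 f=>3 g=>3
  composite₁ = ⟨0:1, 1:3, 2:1, 3:3⟩
Path 2 = h;k:
  0 h=>2 k=>1
  1 h=>0 k=>3
  2 h=>2 k=>1
  3 h=>1 k=>3
  composite₂ = ⟨0:1, 1:3, 2:1, 3:3⟩
Equal? same morphism ✓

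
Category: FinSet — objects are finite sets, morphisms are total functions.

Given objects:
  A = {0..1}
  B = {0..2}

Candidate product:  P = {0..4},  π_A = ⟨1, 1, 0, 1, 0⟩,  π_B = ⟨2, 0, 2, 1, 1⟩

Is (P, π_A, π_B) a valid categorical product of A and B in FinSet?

|A|·|B| = 2·3 = 6;  |P| = 5
  → cardinalities differ; no bijection possible.

Answer: NOT A VALID PRODUCT — |P|=5 ≠ |A|·|B|=6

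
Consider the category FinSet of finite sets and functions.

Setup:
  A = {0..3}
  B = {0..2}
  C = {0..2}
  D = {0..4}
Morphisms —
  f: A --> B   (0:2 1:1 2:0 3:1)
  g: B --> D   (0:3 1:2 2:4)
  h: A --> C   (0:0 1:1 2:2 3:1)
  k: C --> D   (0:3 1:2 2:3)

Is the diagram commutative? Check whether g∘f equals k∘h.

Answer: DOES NOT COMMUTE

Work:
Along f;g (path 1):
  0 f-->2 g-->4
  1 f-->1 g-->2
  2 f-->0 g-->3
  3 f-->1 g-->2
  composite₁ = (0:4 1:2 2:3 3:2)
Along h;k (path 2):
  0 h-->0 k-->3
  1 h-->1 k-->2
  2 h-->2 k-->3
  3 h-->1 k-->2
  composite₂ = (0:3 1:2 2:3 3:2)
Equal? NO — does not commute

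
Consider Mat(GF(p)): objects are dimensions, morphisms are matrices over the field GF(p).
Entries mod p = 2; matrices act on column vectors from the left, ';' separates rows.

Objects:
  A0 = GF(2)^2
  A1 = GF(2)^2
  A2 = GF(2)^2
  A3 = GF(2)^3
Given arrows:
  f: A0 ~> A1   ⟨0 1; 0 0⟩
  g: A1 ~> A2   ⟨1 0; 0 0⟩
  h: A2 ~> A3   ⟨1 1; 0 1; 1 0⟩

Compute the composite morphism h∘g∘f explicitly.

Answer: ⟨0 1; 0 0; 0 1⟩

Work:
  e0=⟨1,0⟩ f~>⟨0,0⟩ g~>⟨0,0⟩ h~>⟨0,0,0⟩
  e1=⟨0,1⟩ f~>⟨1,0⟩ g~>⟨1,0⟩ h~>⟨1,0,1⟩
composite: ⟨0 1; 0 0; 0 1⟩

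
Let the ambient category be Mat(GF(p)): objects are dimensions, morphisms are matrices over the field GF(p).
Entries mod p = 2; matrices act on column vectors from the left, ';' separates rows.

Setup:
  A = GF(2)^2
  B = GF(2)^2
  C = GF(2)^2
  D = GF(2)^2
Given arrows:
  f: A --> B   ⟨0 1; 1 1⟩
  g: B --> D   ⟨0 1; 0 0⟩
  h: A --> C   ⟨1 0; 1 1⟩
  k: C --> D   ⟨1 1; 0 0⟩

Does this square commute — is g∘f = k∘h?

Answer: DOES NOT COMMUTE

Derivation:
Along f;g (path 1):
  e0=⟨1,0⟩ f-->⟨0,1⟩ g-->⟨1,0⟩
  e1=⟨0,1⟩ f-->⟨1,1⟩ g-->⟨1,0⟩
  result₁ = ⟨1 1; 0 0⟩
Along h;k (path 2):
  e0=⟨1,0⟩ h-->⟨1,1⟩ k-->⟨0,0⟩
  e1=⟨0,1⟩ h-->⟨0,1⟩ k-->⟨1,0⟩
  result₂ = ⟨0 1; 0 0⟩
Equal? differ; not commutative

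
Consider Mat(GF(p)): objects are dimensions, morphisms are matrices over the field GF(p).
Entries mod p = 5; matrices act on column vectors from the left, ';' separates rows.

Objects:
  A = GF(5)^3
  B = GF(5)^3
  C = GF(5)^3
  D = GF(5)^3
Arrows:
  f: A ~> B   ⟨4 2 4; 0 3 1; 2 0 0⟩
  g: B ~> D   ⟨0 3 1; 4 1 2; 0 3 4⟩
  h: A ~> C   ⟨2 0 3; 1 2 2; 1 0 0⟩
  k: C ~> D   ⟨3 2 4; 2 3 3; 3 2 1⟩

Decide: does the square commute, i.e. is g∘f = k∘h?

Path 1 = f;g:
  e0=⟨1,0,0⟩ f~>⟨4,0,2⟩ g~>⟨2,0,3⟩
  e1=⟨0,1,0⟩ f~>⟨2,3,0⟩ g~>⟨4,1,4⟩
  e2=⟨0,0,1⟩ f~>⟨4,1,0⟩ g~>⟨3,2,3⟩
  composite₁ = ⟨2 4 3; 0 1 2; 3 4 3⟩
Path 2 = h;k:
  e0=⟨1,0,0⟩ h~>⟨2,1,1⟩ k~>⟨2,0,4⟩
  e1=⟨0,1,0⟩ h~>⟨0,2,0⟩ k~>⟨4,1,4⟩
  e2=⟨0,0,1⟩ h~>⟨3,2,0⟩ k~>⟨3,2,3⟩
  composite₂ = ⟨2 4 3; 0 1 2; 4 4 3⟩
Equal? NO — does not commute

Answer: DOES NOT COMMUTE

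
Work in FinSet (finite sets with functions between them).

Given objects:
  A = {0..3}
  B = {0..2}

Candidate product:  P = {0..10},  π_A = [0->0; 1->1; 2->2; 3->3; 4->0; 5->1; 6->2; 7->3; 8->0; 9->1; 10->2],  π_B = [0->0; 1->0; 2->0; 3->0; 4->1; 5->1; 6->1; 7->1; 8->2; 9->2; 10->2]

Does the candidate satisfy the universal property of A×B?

|A|·|B| = 4·3 = 12;  |P| = 11
  → cardinalities differ; no bijection possible.

Answer: NOT A VALID PRODUCT — |P|=11 ≠ |A|·|B|=12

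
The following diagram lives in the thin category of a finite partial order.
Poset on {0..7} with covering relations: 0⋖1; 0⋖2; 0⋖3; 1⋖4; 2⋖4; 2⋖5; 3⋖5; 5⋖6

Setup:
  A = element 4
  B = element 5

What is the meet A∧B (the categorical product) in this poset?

Lower bounds of A=4 and B=5: {0,2}
  0 ≤ 2
  2 ≤ 2
glb = 2

Answer: A∧B = 2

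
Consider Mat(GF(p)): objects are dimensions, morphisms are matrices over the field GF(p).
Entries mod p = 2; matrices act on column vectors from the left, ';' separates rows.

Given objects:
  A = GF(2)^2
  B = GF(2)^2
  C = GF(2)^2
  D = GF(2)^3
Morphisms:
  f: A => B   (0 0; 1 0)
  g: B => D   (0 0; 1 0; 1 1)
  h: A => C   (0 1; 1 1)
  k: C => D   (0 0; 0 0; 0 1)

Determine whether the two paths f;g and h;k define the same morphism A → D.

Answer: DOES NOT COMMUTE

Derivation:
Path 1 = f;g:
  e0=⟨1,0⟩ f=>⟨0,1⟩ g=>⟨0,0,1⟩
  e1=⟨0,1⟩ f=>⟨0,0⟩ g=>⟨0,0,0⟩
  ⟦path⟧₁ = (0 0; 0 0; 1 0)
Path 2 = h;k:
  e0=⟨1,0⟩ h=>⟨0,1⟩ k=>⟨0,0,1⟩
  e1=⟨0,1⟩ h=>⟨1,1⟩ k=>⟨0,0,1⟩
  ⟦path⟧₂ = (0 0; 0 0; 1 1)
Equal? differ; not commutative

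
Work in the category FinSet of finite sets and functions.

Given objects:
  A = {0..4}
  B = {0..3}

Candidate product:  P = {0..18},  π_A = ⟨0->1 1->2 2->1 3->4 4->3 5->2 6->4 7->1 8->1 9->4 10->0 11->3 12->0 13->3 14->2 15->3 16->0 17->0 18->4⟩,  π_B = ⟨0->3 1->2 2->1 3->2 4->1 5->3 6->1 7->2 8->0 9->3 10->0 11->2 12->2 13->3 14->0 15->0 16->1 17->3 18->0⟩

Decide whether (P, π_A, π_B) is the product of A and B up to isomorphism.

|A|·|B| = 5·4 = 20;  |P| = 19
  → cardinalities differ; no bijection possible.

Answer: NOT A VALID PRODUCT — |P|=19 ≠ |A|·|B|=20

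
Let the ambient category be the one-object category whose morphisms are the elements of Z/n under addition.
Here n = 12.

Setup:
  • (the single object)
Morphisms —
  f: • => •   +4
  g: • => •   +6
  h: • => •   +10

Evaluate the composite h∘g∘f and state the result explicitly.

Answer: +8

Work:
  0 +4≡4 +6≡10 +10≡8  (mod 12)
result: +8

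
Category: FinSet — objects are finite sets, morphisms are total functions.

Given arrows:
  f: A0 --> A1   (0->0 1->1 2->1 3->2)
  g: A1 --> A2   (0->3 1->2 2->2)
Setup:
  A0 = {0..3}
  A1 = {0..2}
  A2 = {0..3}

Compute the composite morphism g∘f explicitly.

  0 f-->0 g-->3
  1 f-->1 g-->2
  2 f-->1 g-->2
  3 f-->2 g-->2
result: (0->3 1->2 2->2 3->2)

Answer: (0->3 1->2 2->2 3->2)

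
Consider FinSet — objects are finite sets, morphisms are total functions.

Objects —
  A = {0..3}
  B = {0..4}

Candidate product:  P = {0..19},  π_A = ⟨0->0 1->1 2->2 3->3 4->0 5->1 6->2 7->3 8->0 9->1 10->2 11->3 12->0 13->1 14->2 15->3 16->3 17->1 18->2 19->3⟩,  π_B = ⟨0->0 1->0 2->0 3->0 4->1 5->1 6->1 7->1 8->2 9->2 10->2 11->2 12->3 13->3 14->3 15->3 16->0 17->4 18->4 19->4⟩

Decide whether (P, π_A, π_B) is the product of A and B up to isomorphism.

|A|·|B| = 4·5 = 20;  |P| = 20
Check the pairing map k ↦ (π_A(k), π_B(k)):
  0 -> (0,0)
  1 -> (1,0)
  2 -> (2,0)
  3 -> (3,0)
  4 -> (0,1)
  5 -> (1,1)
  6 -> (2,1)
  7 -> (3,1)
  8 -> (0,2)
  9 -> (1,2)
  10 -> (2,2)
  11 -> (3,2)
  12 -> (0,3)
  13 -> (1,3)
  14 -> (2,3)
  15 -> (3,3)
  16 -> (3,0)  ✗ repeats pair of k=3
  17 -> (1,4)
  18 -> (2,4)
  19 -> (3,4)
distinct pairs in image: 19 / 20 needed
  → (3,0) hit at k=3 and k=16

Answer: NOT A VALID PRODUCT — duplicate pair at indices 3,16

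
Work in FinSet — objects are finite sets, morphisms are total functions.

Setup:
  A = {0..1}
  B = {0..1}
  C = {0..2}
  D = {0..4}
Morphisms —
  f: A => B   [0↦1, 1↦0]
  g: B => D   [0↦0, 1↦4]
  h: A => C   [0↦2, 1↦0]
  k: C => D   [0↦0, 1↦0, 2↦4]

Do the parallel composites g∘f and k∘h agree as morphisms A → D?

Path 1 = f;g:
  0 f=>1 g=>4
  1 f=>0 g=>0
  composite₁ = [0↦4, 1↦0]
Path 2 = h;k:
  0 h=>2 k=>4
  1 h=>0 k=>0
  composite₂ = [0↦4, 1↦0]
Equal? equal; square commutes

Answer: COMMUTES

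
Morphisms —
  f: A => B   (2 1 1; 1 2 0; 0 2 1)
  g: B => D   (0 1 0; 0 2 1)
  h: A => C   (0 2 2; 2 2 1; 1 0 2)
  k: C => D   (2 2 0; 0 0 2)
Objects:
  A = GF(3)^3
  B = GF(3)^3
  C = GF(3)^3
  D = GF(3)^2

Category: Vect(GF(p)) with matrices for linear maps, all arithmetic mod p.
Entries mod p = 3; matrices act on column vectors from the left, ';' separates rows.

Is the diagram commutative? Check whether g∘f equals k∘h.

Along f;g (path 1):
  e0=(1,0,0) f=>(2,1,0) g=>(1,2)
  e1=(0,1,0) f=>(1,2,2) g=>(2,0)
  e2=(0,0,1) f=>(1,0,1) g=>(0,1)
  ⟦path⟧₁ = (1 2 0; 2 0 1)
Along h;k (path 2):
  e0=(1,0,0) h=>(0,2,1) k=>(1,2)
  e1=(0,1,0) h=>(2,2,0) k=>(2,0)
  e2=(0,0,1) h=>(2,1,2) k=>(0,1)
  ⟦path⟧₂ = (1 2 0; 2 0 1)
Equal? same morphism ✓

Answer: COMMUTES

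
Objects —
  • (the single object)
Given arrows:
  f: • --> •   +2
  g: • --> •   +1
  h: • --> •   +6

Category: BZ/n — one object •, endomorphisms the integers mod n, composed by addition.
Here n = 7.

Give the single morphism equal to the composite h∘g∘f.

Answer: +2

Derivation:
  0 +2≡2 +1≡3 +6≡2  (mod 7)
composite: +2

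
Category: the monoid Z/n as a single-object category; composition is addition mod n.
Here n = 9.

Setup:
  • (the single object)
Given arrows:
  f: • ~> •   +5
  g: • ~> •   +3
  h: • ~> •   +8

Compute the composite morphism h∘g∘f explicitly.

  0 +5≡5 +3≡8 +8≡7  (mod 9)
composite: +7

Answer: +7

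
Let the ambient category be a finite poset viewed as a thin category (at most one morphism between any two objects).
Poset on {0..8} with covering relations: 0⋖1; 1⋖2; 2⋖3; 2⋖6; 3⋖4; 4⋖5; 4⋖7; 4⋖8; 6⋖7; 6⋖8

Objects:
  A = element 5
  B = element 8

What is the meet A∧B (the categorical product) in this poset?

Answer: A∧B = 4

Work:
Lower bounds of A=5 and B=8: {0,1,2,3,4}
  0 ≤ 4
  1 ≤ 4
  2 ≤ 4
  3 ≤ 4
  4 ≤ 4
glb = 4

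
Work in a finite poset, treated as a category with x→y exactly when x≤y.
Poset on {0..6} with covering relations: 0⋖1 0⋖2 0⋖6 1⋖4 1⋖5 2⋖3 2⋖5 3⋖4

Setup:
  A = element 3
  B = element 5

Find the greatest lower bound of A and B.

Answer: A∧B = 2

Trace:
Common predecessors of 3,5: {0,2}
  0 <= 2
  2 <= 2
glb = 2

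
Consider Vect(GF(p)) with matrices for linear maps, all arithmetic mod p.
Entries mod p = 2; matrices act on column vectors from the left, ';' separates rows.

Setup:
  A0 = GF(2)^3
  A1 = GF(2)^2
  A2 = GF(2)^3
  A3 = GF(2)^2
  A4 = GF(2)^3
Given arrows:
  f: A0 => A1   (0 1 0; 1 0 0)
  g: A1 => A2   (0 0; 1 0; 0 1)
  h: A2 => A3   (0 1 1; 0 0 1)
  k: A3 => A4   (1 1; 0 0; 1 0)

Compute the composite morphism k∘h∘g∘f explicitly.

Answer: (0 1 0; 0 0 0; 1 1 0)

Trace:
  e0=(1,0,0) f=>(0,1) g=>(0,0,1) h=>(1,1) k=>(0,0,1)
  e1=(0,1,0) f=>(1,0) g=>(0,1,0) h=>(1,0) k=>(1,0,1)
  e2=(0,0,1) f=>(0,0) g=>(0,0,0) h=>(0,0) k=>(0,0,0)
composite: (0 1 0; 0 0 0; 1 1 0)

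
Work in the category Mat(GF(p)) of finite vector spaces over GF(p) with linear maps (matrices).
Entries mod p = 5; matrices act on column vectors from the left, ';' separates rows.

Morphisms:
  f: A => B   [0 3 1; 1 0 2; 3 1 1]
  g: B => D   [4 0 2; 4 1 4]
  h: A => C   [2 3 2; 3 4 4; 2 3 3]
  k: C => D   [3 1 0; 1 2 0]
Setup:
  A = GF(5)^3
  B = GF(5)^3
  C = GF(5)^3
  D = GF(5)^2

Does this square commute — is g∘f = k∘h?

Along f;g (path 1):
  e0=(1,0,0) f=>(0,1,3) g=>(1,3)
  e1=(0,1,0) f=>(3,0,1) g=>(4,1)
  e2=(0,0,1) f=>(1,2,1) g=>(1,0)
  composite₁ = [1 4 1; 3 1 0]
Along h;k (path 2):
  e0=(1,0,0) h=>(2,3,2) k=>(4,3)
  e1=(0,1,0) h=>(3,4,3) k=>(3,1)
  e2=(0,0,1) h=>(2,4,3) k=>(0,0)
  composite₂ = [4 3 0; 3 1 0]
Equal? differ; not commutative

Answer: DOES NOT COMMUTE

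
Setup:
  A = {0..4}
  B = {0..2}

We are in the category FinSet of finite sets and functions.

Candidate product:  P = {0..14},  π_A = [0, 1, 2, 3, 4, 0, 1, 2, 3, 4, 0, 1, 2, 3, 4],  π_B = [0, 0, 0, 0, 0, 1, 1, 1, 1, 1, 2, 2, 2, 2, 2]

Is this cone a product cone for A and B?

|A|·|B| = 5·3 = 15;  |P| = 15
Check the pairing map k ↦ (π_A(k), π_B(k)):
  0 : (0,0)
  1 : (1,0)
  2 : (2,0)
  3 : (3,0)
  4 : (4,0)
  5 : (0,1)
  6 : (1,1)
  7 : (2,1)
  8 : (3,1)
  9 : (4,1)
  10 : (0,2)
  11 : (1,2)
  12 : (2,2)
  13 : (3,2)
  14 : (4,2)
distinct pairs in image: 15 / 15 needed
  → bijection onto A×B; projections well-typed.

Answer: VALID PRODUCT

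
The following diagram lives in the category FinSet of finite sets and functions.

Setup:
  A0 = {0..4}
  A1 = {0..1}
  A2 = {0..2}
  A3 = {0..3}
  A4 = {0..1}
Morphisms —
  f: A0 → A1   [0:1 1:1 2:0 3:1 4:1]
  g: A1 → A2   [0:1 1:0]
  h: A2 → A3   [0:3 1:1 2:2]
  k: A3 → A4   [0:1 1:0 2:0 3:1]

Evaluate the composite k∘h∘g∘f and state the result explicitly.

  0 f→1 g→0 h→3 k→1
  1 f→1 g→0 h→3 k→1
  2 f→0 g→1 h→1 k→0
  3 f→1 g→0 h→3 k→1
  4 f→1 g→0 h→3 k→1
composite: [0:1 1:1 2:0 3:1 4:1]

Answer: [0:1 1:1 2:0 3:1 4:1]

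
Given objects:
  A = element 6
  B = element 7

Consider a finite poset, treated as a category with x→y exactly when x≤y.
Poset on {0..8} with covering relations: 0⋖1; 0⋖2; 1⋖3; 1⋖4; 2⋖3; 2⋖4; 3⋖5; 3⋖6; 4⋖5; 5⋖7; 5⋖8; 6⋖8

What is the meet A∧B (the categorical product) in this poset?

{x : x≤A ∧ x≤B} = {0,1,2,3}  (A=6, B=7)
  0 ≤ 3
  1 ≤ 3
  2 ≤ 3
  3 ≤ 3
glb = 3

Answer: A∧B = 3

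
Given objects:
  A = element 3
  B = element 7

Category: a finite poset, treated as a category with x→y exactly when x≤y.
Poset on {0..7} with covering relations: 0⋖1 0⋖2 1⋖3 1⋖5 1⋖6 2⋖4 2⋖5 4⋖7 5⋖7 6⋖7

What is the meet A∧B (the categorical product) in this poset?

Answer: A∧B = 1

Trace:
Common predecessors of 3,7: {0,1}
  0 <= 1
  1 <= 1
glb = 1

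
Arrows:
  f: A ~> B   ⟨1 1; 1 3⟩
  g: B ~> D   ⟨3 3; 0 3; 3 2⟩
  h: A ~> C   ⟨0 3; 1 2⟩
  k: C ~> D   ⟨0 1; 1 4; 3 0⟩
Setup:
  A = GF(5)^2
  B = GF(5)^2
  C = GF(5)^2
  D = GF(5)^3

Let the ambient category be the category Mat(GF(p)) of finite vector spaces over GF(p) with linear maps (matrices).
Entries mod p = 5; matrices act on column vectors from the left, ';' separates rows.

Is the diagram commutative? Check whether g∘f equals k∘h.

1) trace f;g:
  e0=⟨1,0⟩ f~>⟨1,1⟩ g~>⟨1,3,0⟩
  e1=⟨0,1⟩ f~>⟨1,3⟩ g~>⟨2,4,4⟩
  composite₁ = ⟨1 2; 3 4; 0 4⟩
2) trace h;k:
  e0=⟨1,0⟩ h~>⟨0,1⟩ k~>⟨1,4,0⟩
  e1=⟨0,1⟩ h~>⟨3,2⟩ k~>⟨2,1,4⟩
  composite₂ = ⟨1 2; 4 1; 0 4⟩
Equal? NO — does not commute

Answer: DOES NOT COMMUTE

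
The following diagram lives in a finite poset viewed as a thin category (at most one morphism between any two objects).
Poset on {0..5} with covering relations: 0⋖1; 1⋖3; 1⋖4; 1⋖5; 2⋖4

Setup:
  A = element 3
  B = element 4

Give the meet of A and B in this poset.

Lower bounds of A=3 and B=4: {0,1}
  0 ⊑ 1
  1 ⊑ 1
glb = 1

Answer: A∧B = 1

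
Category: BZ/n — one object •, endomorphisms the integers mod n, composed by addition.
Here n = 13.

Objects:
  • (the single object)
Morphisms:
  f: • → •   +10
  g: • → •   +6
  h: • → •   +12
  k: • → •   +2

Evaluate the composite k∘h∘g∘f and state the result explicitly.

Answer: +4

Work:
  0 +10≡10 +6≡3 +12≡2 +2≡4  (mod 13)
result: +4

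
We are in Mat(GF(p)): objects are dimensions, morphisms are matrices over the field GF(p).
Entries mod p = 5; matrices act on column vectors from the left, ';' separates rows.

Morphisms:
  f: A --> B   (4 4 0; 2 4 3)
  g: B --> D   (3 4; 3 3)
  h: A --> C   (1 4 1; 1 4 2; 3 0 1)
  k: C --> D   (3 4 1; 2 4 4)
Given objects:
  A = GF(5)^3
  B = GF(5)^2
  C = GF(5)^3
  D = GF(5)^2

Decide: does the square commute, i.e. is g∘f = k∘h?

Answer: COMMUTES

Derivation:
Along f;g (path 1):
  e0=⟨1,0,0⟩ f-->⟨4,2⟩ g-->⟨0,3⟩
  e1=⟨0,1,0⟩ f-->⟨4,4⟩ g-->⟨3,4⟩
  e2=⟨0,0,1⟩ f-->⟨0,3⟩ g-->⟨2,4⟩
  composite₁ = (0 3 2; 3 4 4)
Along h;k (path 2):
  e0=⟨1,0,0⟩ h-->⟨1,1,3⟩ k-->⟨0,3⟩
  e1=⟨0,1,0⟩ h-->⟨4,4,0⟩ k-->⟨3,4⟩
  e2=⟨0,0,1⟩ h-->⟨1,2,1⟩ k-->⟨2,4⟩
  composite₂ = (0 3 2; 3 4 4)
Equal? same morphism ✓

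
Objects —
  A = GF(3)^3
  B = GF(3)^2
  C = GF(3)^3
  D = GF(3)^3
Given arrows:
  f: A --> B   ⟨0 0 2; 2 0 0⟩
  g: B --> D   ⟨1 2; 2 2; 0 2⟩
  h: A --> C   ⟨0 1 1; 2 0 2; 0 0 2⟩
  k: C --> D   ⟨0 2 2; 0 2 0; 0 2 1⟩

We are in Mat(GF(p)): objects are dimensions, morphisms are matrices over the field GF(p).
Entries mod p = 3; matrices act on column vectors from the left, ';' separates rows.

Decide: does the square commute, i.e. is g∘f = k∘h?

Answer: COMMUTES

Derivation:
Path 1 = f;g:
  e0=[1,0,0] f-->[0,2] g-->[1,1,1]
  e1=[0,1,0] f-->[0,0] g-->[0,0,0]
  e2=[0,0,1] f-->[2,0] g-->[2,1,0]
  composite₁ = ⟨1 0 2; 1 0 1; 1 0 0⟩
Path 2 = h;k:
  e0=[1,0,0] h-->[0,2,0] k-->[1,1,1]
  e1=[0,1,0] h-->[1,0,0] k-->[0,0,0]
  e2=[0,0,1] h-->[1,2,2] k-->[2,1,0]
  composite₂ = ⟨1 0 2; 1 0 1; 1 0 0⟩
Equal? YES — commutes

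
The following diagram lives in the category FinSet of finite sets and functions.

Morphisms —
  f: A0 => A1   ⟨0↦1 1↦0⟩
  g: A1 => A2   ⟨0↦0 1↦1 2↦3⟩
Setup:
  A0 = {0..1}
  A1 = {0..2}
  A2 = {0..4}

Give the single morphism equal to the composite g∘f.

Answer: ⟨0↦1 1↦0⟩

Work:
  0 f=>1 g=>1
  1 f=>0 g=>0
⟦path⟧: ⟨0↦1 1↦0⟩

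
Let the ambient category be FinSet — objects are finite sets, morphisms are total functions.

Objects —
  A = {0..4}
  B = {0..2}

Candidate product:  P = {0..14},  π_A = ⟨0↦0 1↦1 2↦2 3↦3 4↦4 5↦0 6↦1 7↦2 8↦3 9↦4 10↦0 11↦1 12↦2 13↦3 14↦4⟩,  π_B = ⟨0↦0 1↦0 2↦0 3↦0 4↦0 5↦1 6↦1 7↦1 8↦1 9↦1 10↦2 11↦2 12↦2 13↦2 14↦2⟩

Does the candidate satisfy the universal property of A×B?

Answer: VALID PRODUCT

Trace:
|A|·|B| = 5·3 = 15;  |P| = 15
Check the pairing map k ↦ (π_A(k), π_B(k)):
  0 ↦ (0,0)
  1 ↦ (1,0)
  2 ↦ (2,0)
  3 ↦ (3,0)
  4 ↦ (4,0)
  5 ↦ (0,1)
  6 ↦ (1,1)
  7 ↦ (2,1)
  8 ↦ (3,1)
  9 ↦ (4,1)
  10 ↦ (0,2)
  11 ↦ (1,2)
  12 ↦ (2,2)
  13 ↦ (3,2)
  14 ↦ (4,2)
distinct pairs in image: 15 / 15 needed
  → bijection onto A×B; projections well-typed.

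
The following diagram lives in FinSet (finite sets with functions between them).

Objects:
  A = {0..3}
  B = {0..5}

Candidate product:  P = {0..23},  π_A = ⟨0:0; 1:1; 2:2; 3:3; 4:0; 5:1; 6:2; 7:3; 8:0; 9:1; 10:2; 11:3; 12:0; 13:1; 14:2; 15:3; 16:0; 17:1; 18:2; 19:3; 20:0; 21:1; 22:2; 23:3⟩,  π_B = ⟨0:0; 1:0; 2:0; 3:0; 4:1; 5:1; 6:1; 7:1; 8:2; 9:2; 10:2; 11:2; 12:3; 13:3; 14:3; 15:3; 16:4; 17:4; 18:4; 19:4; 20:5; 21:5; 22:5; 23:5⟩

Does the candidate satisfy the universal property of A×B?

Answer: VALID PRODUCT

Work:
|A|·|B| = 4·6 = 24;  |P| = 24
Check the pairing map k ↦ (π_A(k), π_B(k)):
  0 : (0,0)
  1 : (1,0)
  2 : (2,0)
  3 : (3,0)
  4 : (0,1)
  5 : (1,1)
  6 : (2,1)
  7 : (3,1)
  8 : (0,2)
  9 : (1,2)
  10 : (2,2)
  11 : (3,2)
  12 : (0,3)
  13 : (1,3)
  14 : (2,3)
  15 : (3,3)
  16 : (0,4)
  17 : (1,4)
  18 : (2,4)
  19 : (3,4)
  20 : (0,5)
  21 : (1,5)
  22 : (2,5)
  23 : (3,5)
distinct pairs in image: 24 / 24 needed
  → bijection onto A×B; projections well-typed.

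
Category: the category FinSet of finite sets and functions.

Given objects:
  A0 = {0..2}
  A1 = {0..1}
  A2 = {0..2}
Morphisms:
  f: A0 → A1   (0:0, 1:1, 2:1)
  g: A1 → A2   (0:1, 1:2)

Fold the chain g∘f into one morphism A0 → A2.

  0 f→0 g→1
  1 f→1 g→2
  2 f→1 g→2
composite: (0:1, 1:2, 2:2)

Answer: (0:1, 1:2, 2:2)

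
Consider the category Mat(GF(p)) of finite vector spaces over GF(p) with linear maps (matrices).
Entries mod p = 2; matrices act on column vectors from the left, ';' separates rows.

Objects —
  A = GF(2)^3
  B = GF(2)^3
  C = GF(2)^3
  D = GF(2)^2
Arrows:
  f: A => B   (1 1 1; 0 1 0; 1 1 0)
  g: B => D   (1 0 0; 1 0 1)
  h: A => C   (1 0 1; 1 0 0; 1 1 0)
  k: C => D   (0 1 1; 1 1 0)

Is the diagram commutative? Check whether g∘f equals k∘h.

Along f;g (path 1):
  e0=⟨1,0,0⟩ f=>⟨1,0,1⟩ g=>⟨1,0⟩
  e1=⟨0,1,0⟩ f=>⟨1,1,1⟩ g=>⟨1,0⟩
  e2=⟨0,0,1⟩ f=>⟨1,0,0⟩ g=>⟨1,1⟩
  result₁ = (1 1 1; 0 0 1)
Along h;k (path 2):
  e0=⟨1,0,0⟩ h=>⟨1,1,1⟩ k=>⟨0,0⟩
  e1=⟨0,1,0⟩ h=>⟨0,0,1⟩ k=>⟨1,0⟩
  e2=⟨0,0,1⟩ h=>⟨1,0,0⟩ k=>⟨0,1⟩
  result₂ = (0 1 0; 0 0 1)
Equal? differ; not commutative

Answer: DOES NOT COMMUTE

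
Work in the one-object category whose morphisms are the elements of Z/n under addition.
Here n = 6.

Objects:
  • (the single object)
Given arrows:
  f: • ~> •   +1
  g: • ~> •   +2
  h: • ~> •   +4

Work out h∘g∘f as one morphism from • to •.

  0 +1≡1 +2≡3 +4≡1  (mod 6)
⟦path⟧: +1

Answer: +1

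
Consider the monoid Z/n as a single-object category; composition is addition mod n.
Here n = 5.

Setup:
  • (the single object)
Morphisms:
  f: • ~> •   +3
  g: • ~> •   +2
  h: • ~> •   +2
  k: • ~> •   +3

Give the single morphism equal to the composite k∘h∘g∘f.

  0 +3≡3 +2≡0 +2≡2 +3≡0  (mod 5)
⟦path⟧: +0

Answer: +0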